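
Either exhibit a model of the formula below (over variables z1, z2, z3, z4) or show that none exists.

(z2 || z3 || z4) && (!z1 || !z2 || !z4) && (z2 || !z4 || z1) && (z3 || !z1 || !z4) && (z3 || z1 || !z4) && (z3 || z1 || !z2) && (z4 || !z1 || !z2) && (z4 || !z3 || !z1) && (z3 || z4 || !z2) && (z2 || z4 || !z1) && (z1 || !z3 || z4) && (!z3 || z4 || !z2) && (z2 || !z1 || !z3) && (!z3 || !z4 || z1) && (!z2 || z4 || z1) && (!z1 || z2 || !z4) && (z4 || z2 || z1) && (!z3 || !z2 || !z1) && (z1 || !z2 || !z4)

UNSATISFIABLE

Try z2 = true.
Try z1 = false.
The clause (z3) is unit, so z3 = true.
The clause (z4) is unit, so z4 = true.
Now (!z4) is unsatisfied and unit — conflict.
That branch fails; take z1 = true instead.
The clause (!z4) is unit, so z4 = false.
Now (z4) is unsatisfied and unit — conflict.
Either choice for z1 ends in contradiction.
That branch fails; take z2 = false instead.
Try z3 = true.
The clause (!z1) is unit, so z1 = false.
The clause (!z4) is unit, so z4 = false.
Now (z4) is unsatisfied and unit — conflict.
That branch fails; take z3 = false instead.
The clause (z4) is unit, so z4 = true.
The clause (z1) is unit, so z1 = true.
Now (!z1) is unsatisfied and unit — conflict.
Either choice for z3 ends in contradiction.
Either choice for z2 ends in contradiction.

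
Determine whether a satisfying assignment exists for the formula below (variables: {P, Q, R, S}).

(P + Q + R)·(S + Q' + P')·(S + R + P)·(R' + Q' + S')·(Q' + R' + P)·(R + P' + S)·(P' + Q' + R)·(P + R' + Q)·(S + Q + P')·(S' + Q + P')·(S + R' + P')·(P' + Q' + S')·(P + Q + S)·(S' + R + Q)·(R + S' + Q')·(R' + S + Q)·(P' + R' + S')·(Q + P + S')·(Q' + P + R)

Case P = 1:
Case S = 1:
The clause (Q) is unit, so Q = 1.
That conflicts with the unit clause (Q').
So S must be the other value — set S = 0.
The clause (Q') is unit, so Q = 0.
That conflicts with the unit clause (Q).
Neither S = 1 nor S = 0 works.
So P must be the other value — set P = 0.
Case Q = 1:
The clause (R') is unit, so R = 0.
That conflicts with the unit clause (R).
So Q must be the other value — set Q = 0.
The clause (R) is unit, so R = 1.
That conflicts with the unit clause (R').
Neither Q = 1 nor Q = 0 works.
Neither P = 1 nor P = 0 works.
No assignment satisfies every clause.

No, unsatisfiable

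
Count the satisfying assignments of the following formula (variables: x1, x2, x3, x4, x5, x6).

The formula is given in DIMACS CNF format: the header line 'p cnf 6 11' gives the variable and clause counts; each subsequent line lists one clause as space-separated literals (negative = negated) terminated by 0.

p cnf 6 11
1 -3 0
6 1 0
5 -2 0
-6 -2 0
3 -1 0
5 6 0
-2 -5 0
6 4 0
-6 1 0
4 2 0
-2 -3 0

There are 2^6 = 64 truth assignments over (x1, x2, x3, x4, x5, x6).
Split on x6. With x6 = True, the clauses containing x6 are satisfied and ¬x6 drops from the rest; 2 of the 2^5 = 32 assignments to the other variables satisfy what remains.
With x6 = False, by the same count on the reduced clause set, 1 assignment works.
(One model: x1=T, x2=F, x3=T, x4=T, x5=F, x6=T.)
Total: 2 + 1 = 3.

3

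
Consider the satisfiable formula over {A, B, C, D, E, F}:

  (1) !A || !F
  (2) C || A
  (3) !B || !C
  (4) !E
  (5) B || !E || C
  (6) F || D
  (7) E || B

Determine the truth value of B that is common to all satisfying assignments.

True

Suppose B = false.
(!E) alone gives E = false.
But (E) is also a unit clause — contradiction.
So every satisfying assignment has B = True.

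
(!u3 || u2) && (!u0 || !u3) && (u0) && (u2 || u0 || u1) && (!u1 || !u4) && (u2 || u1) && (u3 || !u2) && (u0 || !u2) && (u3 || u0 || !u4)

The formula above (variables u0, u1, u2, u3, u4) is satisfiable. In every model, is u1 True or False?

Suppose u1 = false.
Unit clause (u0) forces u0 = true.
Unit clause (!u3) forces u3 = false.
Unit clause (u2) forces u2 = true.
Now (!u2) is unsatisfied and unit — conflict.
So every satisfying assignment has u1 = True.

True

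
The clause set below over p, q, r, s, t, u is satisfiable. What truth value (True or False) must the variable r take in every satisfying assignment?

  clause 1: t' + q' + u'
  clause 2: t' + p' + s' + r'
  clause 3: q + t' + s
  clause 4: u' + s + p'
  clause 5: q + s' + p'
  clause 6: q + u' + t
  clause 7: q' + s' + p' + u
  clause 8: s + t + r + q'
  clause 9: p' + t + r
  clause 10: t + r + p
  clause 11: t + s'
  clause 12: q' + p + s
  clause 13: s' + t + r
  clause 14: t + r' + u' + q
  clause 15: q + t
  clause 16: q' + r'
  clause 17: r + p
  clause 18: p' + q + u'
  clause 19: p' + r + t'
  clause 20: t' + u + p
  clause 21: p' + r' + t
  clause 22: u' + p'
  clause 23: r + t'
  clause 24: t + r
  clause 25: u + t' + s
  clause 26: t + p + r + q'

True

Suppose r = 0.
Unit clause (p) forces p = 1.
Unit clause (t) forces t = 1.
Now (t') is unsatisfied and unit — conflict.
So every satisfying assignment has r = True.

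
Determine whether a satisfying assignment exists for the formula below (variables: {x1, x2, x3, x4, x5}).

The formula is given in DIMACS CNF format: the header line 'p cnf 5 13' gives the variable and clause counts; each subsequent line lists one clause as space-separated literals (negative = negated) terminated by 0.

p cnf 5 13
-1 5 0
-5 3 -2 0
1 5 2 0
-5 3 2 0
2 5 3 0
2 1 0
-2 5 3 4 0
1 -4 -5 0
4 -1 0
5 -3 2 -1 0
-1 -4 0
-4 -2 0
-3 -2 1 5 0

Try x1 = False.
From the singleton clause (x2), x2 = True.
From the singleton clause (¬x4), x4 = False.
Try x5 = True.
From the singleton clause (x3), x3 = True.
This assignment satisfies each clause.
A satisfying assignment: x1 ↦ False; x2 ↦ True; x3 ↦ True; x4 ↦ False; x5 ↦ True.

Satisfiable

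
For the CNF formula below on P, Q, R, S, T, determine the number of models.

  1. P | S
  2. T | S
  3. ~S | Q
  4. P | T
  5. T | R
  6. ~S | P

7

There are 2^5 = 32 truth assignments over (P, Q, R, S, T).
Split on Q. With Q = 1, the clauses containing Q are satisfied and ~Q drops from the rest; 5 of the 2^4 = 16 assignments to the other variables satisfy what remains.
With Q = 0, by the same count on the reduced clause set, 2 assignments work.
(One model: P=T, Q=F, R=F, S=F, T=T.)
Total: 5 + 2 = 7.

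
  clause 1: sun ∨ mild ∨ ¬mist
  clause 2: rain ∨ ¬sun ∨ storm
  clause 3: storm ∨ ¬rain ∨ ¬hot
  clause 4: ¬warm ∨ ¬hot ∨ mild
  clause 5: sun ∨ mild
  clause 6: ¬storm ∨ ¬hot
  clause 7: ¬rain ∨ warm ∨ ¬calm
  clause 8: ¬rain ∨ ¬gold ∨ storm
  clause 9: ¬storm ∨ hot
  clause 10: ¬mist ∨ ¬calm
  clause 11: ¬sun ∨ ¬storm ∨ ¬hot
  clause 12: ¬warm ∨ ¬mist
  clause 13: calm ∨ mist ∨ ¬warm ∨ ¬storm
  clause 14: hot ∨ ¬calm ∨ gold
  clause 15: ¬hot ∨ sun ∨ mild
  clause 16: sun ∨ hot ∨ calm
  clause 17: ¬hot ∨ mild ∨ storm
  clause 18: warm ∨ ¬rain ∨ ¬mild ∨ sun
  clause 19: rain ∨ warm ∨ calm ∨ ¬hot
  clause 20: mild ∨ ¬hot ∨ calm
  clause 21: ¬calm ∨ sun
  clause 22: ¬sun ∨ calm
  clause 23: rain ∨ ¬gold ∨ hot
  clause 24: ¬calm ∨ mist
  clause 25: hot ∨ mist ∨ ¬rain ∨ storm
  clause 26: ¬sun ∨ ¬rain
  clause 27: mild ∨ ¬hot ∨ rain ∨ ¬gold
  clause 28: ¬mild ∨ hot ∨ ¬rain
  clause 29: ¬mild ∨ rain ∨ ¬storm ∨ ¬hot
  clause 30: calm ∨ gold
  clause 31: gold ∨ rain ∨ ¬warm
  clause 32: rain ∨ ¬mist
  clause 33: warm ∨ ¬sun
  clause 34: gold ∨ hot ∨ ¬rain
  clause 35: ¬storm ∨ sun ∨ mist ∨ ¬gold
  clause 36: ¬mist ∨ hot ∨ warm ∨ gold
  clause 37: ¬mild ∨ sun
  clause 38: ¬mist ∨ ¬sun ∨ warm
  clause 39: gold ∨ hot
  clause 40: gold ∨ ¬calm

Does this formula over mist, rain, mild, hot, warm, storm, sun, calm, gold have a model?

Case sun = True:
The clause (calm) is unit, so calm = True.
The clause (¬mist) is unit, so mist = False.
But (mist) is also a unit clause — contradiction.
Backtrack on sun: now try sun = False.
The clause (mild) is unit, so mild = True.
But (¬mild) is also a unit clause — contradiction.
Either choice for sun ends in contradiction.
No assignment satisfies every clause.

Unsatisfiable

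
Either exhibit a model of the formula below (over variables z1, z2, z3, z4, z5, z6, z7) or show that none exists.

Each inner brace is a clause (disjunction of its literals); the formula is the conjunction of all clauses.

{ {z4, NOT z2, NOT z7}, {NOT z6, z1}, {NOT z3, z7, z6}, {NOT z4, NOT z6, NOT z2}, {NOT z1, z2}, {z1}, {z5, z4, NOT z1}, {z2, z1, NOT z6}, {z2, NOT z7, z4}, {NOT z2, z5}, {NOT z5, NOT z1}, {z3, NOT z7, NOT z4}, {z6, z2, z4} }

(z1) alone gives z1 = true.
(z2) alone gives z2 = true.
(z5) alone gives z5 = true.
That conflicts with the unit clause (NOT z5).

UNSATISFIABLE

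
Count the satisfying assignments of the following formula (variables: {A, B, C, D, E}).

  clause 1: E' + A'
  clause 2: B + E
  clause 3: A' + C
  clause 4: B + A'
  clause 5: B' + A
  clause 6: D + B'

5

There are 2^5 = 32 truth assignments over (A, B, C, D, E).
Split on D. With D = 1, the clauses containing D are satisfied and D' drops from the rest; 3 of the 2^4 = 16 assignments to the other variables satisfy what remains.
With D = 0, by the same count on the reduced clause set, 2 assignments work.
(One model: A=F, B=F, C=F, D=F, E=T.)
Total: 3 + 2 = 5.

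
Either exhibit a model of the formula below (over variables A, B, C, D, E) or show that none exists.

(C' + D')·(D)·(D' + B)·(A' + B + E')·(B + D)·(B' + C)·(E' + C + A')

UNSATISFIABLE

(D) alone gives D = 1.
(C') alone gives C = 0.
(B) alone gives B = 1.
Now (B') is unsatisfied and unit — conflict.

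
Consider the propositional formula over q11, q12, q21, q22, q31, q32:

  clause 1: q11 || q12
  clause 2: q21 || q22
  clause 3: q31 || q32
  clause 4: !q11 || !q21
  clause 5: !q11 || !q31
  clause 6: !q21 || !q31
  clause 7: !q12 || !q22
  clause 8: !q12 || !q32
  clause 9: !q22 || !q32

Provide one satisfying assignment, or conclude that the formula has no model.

Branch on q11: set q11 = true.
Unit clause (!q21) forces q21 = false.
Unit clause (q22) forces q22 = true.
Unit clause (!q31) forces q31 = false.
Unit clause (q32) forces q32 = true.
Now (!q32) is unsatisfied and unit — conflict.
So q11 must be the other value — set q11 = false.
Unit clause (q12) forces q12 = true.
Unit clause (!q22) forces q22 = false.
Unit clause (q21) forces q21 = true.
Unit clause (!q31) forces q31 = false.
Unit clause (q32) forces q32 = true.
Now (!q32) is unsatisfied and unit — conflict.
Either choice for q11 ends in contradiction.

UNSATISFIABLE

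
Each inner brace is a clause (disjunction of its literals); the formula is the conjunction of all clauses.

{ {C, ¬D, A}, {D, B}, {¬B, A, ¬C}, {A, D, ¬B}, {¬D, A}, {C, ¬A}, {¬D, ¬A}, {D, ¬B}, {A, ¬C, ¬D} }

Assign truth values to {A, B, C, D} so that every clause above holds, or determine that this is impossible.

UNSATISFIABLE

Suppose D = True.
The clause (A) is unit, so A = True.
But (¬A) is also a unit clause — contradiction.
Backtrack on D: now try D = False.
The clause (B) is unit, so B = True.
But (¬B) is also a unit clause — contradiction.
Neither D = True nor D = False works.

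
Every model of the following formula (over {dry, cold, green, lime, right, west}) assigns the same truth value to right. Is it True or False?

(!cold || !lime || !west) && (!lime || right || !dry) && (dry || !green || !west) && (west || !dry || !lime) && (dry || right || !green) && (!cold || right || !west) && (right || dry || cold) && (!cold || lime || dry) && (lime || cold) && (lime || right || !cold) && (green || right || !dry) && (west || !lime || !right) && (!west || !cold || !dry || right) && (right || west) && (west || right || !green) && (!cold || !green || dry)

True

Suppose right = false.
The clause (west) is unit, so west = true.
The clause (!cold) is unit, so cold = false.
The clause (dry) is unit, so dry = true.
The clause (!lime) is unit, so lime = false.
That conflicts with the unit clause (lime).
So every satisfying assignment has right = True.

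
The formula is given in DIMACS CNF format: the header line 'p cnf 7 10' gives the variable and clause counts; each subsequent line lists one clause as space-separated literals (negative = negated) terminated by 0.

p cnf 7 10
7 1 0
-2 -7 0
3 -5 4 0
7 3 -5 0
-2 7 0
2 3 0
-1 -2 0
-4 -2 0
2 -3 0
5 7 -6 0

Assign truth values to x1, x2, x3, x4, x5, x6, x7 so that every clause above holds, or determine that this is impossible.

Case x7 = True:
(¬x2) alone gives x2 = False.
(x3) alone gives x3 = True.
Now (¬x3) is unsatisfied and unit — conflict.
That branch fails; take x7 = False instead.
(x1) alone gives x1 = True.
(¬x2) alone gives x2 = False.
(x3) alone gives x3 = True.
Now (¬x3) is unsatisfied and unit — conflict.
Either choice for x7 ends in contradiction.

UNSATISFIABLE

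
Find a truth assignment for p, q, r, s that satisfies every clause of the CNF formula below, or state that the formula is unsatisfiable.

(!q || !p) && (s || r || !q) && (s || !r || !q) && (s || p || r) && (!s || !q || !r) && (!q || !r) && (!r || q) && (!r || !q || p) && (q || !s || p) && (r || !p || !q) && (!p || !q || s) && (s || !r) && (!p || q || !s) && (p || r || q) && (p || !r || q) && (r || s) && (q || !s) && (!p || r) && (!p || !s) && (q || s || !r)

p: false, q: true, r: false, s: true

Case q = true:
Unit clause (!p) forces p = false.
Unit clause (!r) forces r = false.
Unit clause (s) forces s = true.
This assignment satisfies each clause.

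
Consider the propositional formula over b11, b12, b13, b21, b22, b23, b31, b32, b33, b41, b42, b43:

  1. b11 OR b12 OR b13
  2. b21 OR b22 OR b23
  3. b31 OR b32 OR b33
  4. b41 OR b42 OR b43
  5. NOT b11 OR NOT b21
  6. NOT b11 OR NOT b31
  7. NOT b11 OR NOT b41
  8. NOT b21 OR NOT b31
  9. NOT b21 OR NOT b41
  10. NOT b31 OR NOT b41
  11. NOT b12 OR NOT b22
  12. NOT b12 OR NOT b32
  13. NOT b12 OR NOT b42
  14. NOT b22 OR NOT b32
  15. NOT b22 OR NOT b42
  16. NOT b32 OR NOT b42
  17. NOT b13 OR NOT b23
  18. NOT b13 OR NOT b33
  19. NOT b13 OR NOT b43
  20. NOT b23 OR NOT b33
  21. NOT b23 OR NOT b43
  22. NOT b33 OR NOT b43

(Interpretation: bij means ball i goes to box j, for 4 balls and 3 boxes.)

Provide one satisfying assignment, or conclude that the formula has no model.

Branch on b11: set b11 = false.
Branch on b12: set b12 = true.
(NOT b22) alone gives b22 = false.
(NOT b32) alone gives b32 = false.
(NOT b42) alone gives b42 = false.
Branch on b21: set b21 = true.
(NOT b31) alone gives b31 = false.
(b33) alone gives b33 = true.
(NOT b41) alone gives b41 = false.
(b43) alone gives b43 = true.
That conflicts with the unit clause (NOT b43).
Backtrack on b21: now try b21 = false.
(b23) alone gives b23 = true.
(NOT b13) alone gives b13 = false.
(NOT b33) alone gives b33 = false.
(b31) alone gives b31 = true.
(NOT b41) alone gives b41 = false.
(b43) alone gives b43 = true.
That conflicts with the unit clause (NOT b43).
Both values of b21 lead to a conflict.
Backtrack on b12: now try b12 = false.
(b13) alone gives b13 = true.
(NOT b23) alone gives b23 = false.
(NOT b33) alone gives b33 = false.
(NOT b43) alone gives b43 = false.
Branch on b21: set b21 = true.
(NOT b31) alone gives b31 = false.
(b32) alone gives b32 = true.
(NOT b41) alone gives b41 = false.
(b42) alone gives b42 = true.
That conflicts with the unit clause (NOT b42).
Backtrack on b21: now try b21 = false.
(b22) alone gives b22 = true.
(NOT b32) alone gives b32 = false.
(b31) alone gives b31 = true.
(NOT b41) alone gives b41 = false.
(b42) alone gives b42 = true.
That conflicts with the unit clause (NOT b42).
Both values of b21 lead to a conflict.
Both values of b12 lead to a conflict.
Backtrack on b11: now try b11 = true.
(NOT b21) alone gives b21 = false.
(NOT b31) alone gives b31 = false.
(NOT b41) alone gives b41 = false.
Branch on b22: set b22 = true.
(NOT b12) alone gives b12 = false.
(NOT b32) alone gives b32 = false.
(b33) alone gives b33 = true.
(NOT b42) alone gives b42 = false.
(b43) alone gives b43 = true.
That conflicts with the unit clause (NOT b43).
Backtrack on b22: now try b22 = false.
(b23) alone gives b23 = true.
(NOT b13) alone gives b13 = false.
(NOT b33) alone gives b33 = false.
(b32) alone gives b32 = true.
(NOT b12) alone gives b12 = false.
(NOT b42) alone gives b42 = false.
(b43) alone gives b43 = true.
That conflicts with the unit clause (NOT b43).
Both values of b22 lead to a conflict.
Both values of b11 lead to a conflict.

UNSATISFIABLE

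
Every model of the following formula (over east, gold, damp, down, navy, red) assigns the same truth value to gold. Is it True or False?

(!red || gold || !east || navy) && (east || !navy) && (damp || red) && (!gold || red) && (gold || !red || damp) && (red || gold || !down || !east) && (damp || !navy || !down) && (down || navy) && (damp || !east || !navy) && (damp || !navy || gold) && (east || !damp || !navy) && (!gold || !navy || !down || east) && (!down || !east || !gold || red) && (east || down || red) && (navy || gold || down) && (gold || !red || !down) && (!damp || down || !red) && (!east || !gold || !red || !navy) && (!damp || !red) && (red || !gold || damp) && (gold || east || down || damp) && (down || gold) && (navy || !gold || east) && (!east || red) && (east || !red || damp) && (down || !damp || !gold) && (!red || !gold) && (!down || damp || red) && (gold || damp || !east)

False

Suppose gold = true.
From the singleton clause (red), red = true.
Now (!red) is unsatisfied and unit — conflict.
So every satisfying assignment has gold = False.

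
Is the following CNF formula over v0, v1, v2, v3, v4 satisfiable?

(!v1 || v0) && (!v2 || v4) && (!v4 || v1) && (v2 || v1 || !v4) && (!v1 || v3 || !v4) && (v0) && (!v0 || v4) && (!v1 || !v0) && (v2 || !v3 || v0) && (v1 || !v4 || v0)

Unsatisfiable

(v0) alone gives v0 = true.
(v4) alone gives v4 = true.
(v1) alone gives v1 = true.
But (!v1) is also a unit clause — contradiction.
No assignment satisfies every clause.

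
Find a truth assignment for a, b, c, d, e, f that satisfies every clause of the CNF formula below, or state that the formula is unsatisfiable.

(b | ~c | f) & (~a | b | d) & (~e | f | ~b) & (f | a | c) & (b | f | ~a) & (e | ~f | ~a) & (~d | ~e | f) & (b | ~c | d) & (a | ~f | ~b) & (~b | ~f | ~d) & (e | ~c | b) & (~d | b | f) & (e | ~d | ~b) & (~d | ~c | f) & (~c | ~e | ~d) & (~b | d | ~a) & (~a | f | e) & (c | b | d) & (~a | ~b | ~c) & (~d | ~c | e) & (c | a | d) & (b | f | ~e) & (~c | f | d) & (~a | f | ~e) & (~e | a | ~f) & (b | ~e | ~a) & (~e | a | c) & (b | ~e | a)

a ↦ 0; b ↦ 0; c ↦ 0; d ↦ 1; e ↦ 0; f ↦ 1

Suppose b = 0.
Suppose c = 0.
Unit clause (d) forces d = 1.
Unit clause (f) forces f = 1.
Suppose e = 0.
Unit clause (~a) forces a = 0.
This assignment satisfies each clause.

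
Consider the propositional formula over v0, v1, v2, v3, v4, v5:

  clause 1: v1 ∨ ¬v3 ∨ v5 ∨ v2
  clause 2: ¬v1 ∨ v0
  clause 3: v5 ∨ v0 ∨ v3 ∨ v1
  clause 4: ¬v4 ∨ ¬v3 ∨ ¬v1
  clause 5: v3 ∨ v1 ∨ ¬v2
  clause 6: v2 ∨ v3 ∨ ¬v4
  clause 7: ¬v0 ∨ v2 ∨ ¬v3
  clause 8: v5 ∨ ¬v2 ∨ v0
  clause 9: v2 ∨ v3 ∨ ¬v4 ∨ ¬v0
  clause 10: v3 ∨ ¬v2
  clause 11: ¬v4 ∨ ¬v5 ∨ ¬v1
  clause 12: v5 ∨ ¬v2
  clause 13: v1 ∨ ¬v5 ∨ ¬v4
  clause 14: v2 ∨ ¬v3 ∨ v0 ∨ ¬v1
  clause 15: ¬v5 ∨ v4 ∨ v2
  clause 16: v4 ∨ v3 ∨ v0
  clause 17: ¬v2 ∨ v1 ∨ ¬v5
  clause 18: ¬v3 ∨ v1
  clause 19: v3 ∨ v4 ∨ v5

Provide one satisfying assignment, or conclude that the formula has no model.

Try v1 = True.
Unit clause (v0) forces v0 = True.
Try v4 = False.
Try v2 = True.
Unit clause (v3) forces v3 = True.
Unit clause (v5) forces v5 = True.
This assignment satisfies each clause.

v0: True; v1: True; v2: True; v3: True; v4: False; v5: True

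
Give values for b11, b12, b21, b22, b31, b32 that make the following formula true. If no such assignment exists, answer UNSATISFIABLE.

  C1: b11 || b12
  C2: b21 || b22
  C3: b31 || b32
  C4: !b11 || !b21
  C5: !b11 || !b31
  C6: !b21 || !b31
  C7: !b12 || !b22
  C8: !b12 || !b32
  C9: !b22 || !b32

Try b11 = true.
The clause (!b21) is unit, so b21 = false.
The clause (b22) is unit, so b22 = true.
The clause (!b31) is unit, so b31 = false.
The clause (b32) is unit, so b32 = true.
That conflicts with the unit clause (!b32).
Backtrack on b11: now try b11 = false.
The clause (b12) is unit, so b12 = true.
The clause (!b22) is unit, so b22 = false.
The clause (b21) is unit, so b21 = true.
The clause (!b31) is unit, so b31 = false.
The clause (b32) is unit, so b32 = true.
That conflicts with the unit clause (!b32).
Both values of b11 lead to a conflict.

UNSATISFIABLE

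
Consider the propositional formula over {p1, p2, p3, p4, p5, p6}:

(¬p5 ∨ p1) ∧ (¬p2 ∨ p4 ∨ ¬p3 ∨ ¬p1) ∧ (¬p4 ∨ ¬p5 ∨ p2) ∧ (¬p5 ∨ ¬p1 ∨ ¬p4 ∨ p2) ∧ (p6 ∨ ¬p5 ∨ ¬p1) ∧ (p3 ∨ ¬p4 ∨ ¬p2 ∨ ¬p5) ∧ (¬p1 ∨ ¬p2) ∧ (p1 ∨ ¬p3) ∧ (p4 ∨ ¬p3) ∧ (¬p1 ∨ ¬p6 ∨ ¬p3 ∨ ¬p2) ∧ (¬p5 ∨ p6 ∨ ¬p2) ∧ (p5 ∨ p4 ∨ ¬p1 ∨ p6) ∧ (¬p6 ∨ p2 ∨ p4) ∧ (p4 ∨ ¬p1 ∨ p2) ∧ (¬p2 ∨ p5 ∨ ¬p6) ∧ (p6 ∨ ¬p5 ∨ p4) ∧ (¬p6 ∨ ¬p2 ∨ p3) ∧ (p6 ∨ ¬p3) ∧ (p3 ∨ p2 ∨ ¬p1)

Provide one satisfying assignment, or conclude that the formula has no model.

Branch on p5: set p5 = False.
Branch on p1: set p1 = False.
Unit clause (¬p3) forces p3 = False.
Branch on p2: set p2 = True.
Unit clause (¬p6) forces p6 = False.
Every clause is now satisfied; p4 is unconstrained.

p1 ↦ False,  p2 ↦ True,  p3 ↦ False,  p4 ↦ False,  p5 ↦ False,  p6 ↦ False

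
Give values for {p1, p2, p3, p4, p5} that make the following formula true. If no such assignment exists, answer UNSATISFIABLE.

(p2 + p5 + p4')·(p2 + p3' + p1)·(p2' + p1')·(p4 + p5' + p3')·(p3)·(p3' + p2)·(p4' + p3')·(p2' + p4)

UNSATISFIABLE

Unit clause (p3) forces p3 = 1.
Unit clause (p2) forces p2 = 1.
Unit clause (p1') forces p1 = 0.
Unit clause (p4') forces p4 = 0.
But (p4) is also a unit clause — contradiction.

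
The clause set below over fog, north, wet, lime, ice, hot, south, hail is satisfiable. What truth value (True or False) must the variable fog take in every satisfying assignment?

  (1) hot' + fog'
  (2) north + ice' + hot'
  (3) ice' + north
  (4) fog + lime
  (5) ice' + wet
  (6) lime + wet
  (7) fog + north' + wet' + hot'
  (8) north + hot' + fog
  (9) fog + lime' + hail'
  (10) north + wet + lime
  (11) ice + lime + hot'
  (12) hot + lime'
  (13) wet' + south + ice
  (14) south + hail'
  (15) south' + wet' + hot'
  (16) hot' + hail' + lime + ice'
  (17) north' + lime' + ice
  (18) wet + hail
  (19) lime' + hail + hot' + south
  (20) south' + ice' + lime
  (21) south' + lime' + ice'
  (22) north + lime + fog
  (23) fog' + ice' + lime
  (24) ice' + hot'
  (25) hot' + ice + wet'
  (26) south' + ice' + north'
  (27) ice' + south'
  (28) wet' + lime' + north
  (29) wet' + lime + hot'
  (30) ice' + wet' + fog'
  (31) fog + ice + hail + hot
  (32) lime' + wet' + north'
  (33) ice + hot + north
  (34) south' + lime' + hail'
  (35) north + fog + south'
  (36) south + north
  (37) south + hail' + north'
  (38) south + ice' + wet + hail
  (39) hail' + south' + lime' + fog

Suppose fog = 0.
Unit clause (lime) forces lime = 1.
Unit clause (hail') forces hail = 0.
Unit clause (hot) forces hot = 1.
Unit clause (north) forces north = 1.
Unit clause (wet') forces wet = 0.
That conflicts with the unit clause (wet).
So every satisfying assignment has fog = True.

True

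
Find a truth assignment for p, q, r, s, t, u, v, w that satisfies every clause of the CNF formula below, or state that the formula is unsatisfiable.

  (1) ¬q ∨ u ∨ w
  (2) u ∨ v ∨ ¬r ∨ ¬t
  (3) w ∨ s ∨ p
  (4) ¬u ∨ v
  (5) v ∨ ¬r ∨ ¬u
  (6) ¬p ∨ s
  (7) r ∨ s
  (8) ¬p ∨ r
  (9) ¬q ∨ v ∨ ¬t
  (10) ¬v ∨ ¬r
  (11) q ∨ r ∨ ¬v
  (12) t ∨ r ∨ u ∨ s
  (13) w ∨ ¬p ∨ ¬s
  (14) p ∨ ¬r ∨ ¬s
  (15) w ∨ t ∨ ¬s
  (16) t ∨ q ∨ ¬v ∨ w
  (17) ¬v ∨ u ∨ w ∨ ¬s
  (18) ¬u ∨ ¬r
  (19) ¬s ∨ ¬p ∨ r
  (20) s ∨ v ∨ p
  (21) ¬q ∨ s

Suppose u = False.
Suppose q = False.
Suppose p = False.
Suppose w = False.
The clause (s) is unit, so s = True.
The clause (¬r) is unit, so r = False.
The clause (¬v) is unit, so v = False.
The clause (t) is unit, so t = True.
This assignment satisfies each clause.

p=False, q=False, r=False, s=True, t=True, u=False, v=False, w=False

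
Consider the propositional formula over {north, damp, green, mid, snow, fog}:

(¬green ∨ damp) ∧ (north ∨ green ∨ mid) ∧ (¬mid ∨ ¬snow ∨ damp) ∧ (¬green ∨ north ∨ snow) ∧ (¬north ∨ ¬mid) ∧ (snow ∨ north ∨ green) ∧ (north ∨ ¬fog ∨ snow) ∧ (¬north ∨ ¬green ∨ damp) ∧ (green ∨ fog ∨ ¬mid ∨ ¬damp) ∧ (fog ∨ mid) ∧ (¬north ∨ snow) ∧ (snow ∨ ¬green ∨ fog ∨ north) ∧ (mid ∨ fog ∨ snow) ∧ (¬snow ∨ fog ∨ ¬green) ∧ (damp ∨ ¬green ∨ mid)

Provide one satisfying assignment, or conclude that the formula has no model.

Try green = False.
Try north = True.
The clause (¬mid) is unit, so mid = False.
The clause (fog) is unit, so fog = True.
The clause (snow) is unit, so snow = True.
All clauses hold; damp can take either value.

north ↦ True; damp ↦ True; green ↦ False; mid ↦ False; snow ↦ True; fog ↦ True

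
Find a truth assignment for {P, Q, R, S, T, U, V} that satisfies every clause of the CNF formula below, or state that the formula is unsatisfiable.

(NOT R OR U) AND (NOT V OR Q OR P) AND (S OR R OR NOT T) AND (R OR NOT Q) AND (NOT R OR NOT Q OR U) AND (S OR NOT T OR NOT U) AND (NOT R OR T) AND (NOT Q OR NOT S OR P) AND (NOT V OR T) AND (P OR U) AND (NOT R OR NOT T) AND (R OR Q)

UNSATISFIABLE

Case R = false:
From the singleton clause (NOT Q), Q = false.
But (Q) is also a unit clause — contradiction.
Backtrack on R: now try R = true.
From the singleton clause (U), U = true.
From the singleton clause (T), T = true.
But (NOT T) is also a unit clause — contradiction.
Neither R = true nor R = false works.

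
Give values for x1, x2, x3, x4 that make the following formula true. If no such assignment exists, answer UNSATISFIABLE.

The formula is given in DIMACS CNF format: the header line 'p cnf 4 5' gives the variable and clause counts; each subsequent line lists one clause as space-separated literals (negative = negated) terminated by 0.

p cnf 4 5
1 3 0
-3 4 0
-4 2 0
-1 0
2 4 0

x1: False,  x2: True,  x3: True,  x4: True

From the singleton clause (¬x1), x1 = False.
From the singleton clause (x3), x3 = True.
From the singleton clause (x4), x4 = True.
From the singleton clause (x2), x2 = True.
This assignment satisfies each clause.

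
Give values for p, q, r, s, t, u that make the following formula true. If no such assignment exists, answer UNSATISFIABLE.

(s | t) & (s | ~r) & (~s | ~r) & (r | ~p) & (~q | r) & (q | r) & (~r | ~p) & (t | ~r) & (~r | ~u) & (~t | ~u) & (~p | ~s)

UNSATISFIABLE

Branch on s: set s = 1.
Unit clause (~r) forces r = 0.
Unit clause (~p) forces p = 0.
Unit clause (~q) forces q = 0.
That conflicts with the unit clause (q).
So s must be the other value — set s = 0.
Unit clause (t) forces t = 1.
Unit clause (~r) forces r = 0.
Unit clause (~p) forces p = 0.
Unit clause (~q) forces q = 0.
That conflicts with the unit clause (q).
Either choice for s ends in contradiction.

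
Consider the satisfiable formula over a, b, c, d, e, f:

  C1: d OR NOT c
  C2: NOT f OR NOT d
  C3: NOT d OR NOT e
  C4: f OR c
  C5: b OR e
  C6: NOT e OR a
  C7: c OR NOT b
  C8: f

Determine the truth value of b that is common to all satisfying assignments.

Suppose b = true.
Unit clause (c) forces c = true.
Unit clause (d) forces d = true.
Unit clause (NOT f) forces f = false.
Now (f) is unsatisfied and unit — conflict.
So every satisfying assignment has b = False.

False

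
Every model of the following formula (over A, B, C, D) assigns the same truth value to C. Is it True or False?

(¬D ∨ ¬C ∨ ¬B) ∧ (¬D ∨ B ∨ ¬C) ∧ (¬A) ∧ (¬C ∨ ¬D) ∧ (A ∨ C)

True

Suppose C = False.
(¬A) alone gives A = False.
That conflicts with the unit clause (A).
So every satisfying assignment has C = True.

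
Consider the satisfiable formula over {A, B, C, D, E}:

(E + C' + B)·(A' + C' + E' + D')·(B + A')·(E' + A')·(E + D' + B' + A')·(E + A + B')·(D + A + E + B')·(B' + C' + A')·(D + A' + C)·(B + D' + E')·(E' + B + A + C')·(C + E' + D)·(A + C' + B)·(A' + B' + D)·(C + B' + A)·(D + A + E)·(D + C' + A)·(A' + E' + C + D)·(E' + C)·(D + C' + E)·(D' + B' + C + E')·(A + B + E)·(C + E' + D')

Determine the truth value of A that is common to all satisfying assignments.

Suppose A = 1.
Unit clause (B) forces B = 1.
Unit clause (E') forces E = 0.
Unit clause (D') forces D = 0.
Now (D) is unsatisfied and unit — conflict.
So every satisfying assignment has A = False.

False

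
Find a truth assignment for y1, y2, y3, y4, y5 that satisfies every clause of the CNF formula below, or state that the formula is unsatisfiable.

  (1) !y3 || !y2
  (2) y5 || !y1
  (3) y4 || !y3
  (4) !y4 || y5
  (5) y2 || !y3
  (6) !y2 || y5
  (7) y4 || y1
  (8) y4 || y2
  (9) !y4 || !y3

y1=true, y2=true, y3=false, y4=true, y5=true

Suppose y3 = false.
Suppose y5 = true.
Suppose y4 = true.
Every clause is now satisfied; y1, y2 are unconstrained.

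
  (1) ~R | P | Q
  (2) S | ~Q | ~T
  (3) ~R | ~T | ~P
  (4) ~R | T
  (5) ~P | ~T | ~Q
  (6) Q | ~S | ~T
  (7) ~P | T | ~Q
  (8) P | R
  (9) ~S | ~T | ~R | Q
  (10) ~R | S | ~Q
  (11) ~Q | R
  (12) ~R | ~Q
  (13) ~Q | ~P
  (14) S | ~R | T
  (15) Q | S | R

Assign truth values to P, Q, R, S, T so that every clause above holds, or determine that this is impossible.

Branch on R: set R = 0.
(P) alone gives P = 1.
(~Q) alone gives Q = 0.
(S) alone gives S = 1.
(~T) alone gives T = 0.
Every clause now holds.

P=1,  Q=0,  R=0,  S=1,  T=0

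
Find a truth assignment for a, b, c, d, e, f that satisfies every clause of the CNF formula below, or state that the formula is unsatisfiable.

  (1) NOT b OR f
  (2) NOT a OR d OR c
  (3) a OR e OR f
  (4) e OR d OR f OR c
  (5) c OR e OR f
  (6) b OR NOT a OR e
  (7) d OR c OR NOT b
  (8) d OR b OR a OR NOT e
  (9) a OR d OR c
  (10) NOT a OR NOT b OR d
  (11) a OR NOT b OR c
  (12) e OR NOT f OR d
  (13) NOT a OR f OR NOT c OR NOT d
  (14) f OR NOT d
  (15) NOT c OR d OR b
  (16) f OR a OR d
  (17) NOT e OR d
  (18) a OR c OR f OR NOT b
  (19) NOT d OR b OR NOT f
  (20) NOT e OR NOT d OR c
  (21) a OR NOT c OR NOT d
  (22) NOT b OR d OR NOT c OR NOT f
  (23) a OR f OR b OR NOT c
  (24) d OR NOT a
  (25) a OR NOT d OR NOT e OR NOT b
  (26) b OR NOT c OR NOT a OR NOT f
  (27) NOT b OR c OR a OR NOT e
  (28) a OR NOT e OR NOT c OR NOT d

a ↦ true; b ↦ true; c ↦ true; d ↦ true; e ↦ true; f ↦ true

Suppose b = true.
The clause (f) is unit, so f = true.
Suppose d = true.
Suppose a = true.
Suppose e = true.
The clause (c) is unit, so c = true.
This assignment satisfies each clause.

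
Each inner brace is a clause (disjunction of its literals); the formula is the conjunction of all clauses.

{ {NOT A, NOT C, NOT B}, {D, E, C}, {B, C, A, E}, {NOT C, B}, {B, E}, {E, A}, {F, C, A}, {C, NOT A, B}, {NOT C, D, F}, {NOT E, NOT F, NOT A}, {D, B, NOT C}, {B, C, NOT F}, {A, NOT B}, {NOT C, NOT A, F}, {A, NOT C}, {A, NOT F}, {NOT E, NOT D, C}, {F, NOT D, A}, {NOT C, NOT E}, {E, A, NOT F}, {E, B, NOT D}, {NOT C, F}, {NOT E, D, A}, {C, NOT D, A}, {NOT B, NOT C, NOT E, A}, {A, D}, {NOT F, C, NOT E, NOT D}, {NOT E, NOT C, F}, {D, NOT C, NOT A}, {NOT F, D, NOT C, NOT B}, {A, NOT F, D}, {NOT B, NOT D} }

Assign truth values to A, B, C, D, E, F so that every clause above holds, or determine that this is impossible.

A=true,  B=true,  C=false,  D=false,  E=true,  F=false

Try C = false.
Try D = false.
From the singleton clause (E), E = true.
From the singleton clause (A), A = true.
From the singleton clause (B), B = true.
From the singleton clause (NOT F), F = false.
This assignment satisfies each clause.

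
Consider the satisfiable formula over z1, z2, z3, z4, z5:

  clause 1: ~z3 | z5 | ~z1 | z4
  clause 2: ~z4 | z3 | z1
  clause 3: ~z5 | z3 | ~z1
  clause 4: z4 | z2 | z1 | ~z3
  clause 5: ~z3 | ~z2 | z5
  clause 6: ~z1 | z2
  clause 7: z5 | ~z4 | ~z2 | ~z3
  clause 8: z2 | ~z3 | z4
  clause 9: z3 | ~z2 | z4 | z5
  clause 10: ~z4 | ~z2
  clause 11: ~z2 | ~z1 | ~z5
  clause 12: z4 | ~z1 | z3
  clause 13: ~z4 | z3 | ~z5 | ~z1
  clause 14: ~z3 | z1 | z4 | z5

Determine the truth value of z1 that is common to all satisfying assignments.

False

Suppose z1 = 1.
From the singleton clause (z2), z2 = 1.
From the singleton clause (~z4), z4 = 0.
From the singleton clause (~z5), z5 = 0.
From the singleton clause (~z3), z3 = 0.
That conflicts with the unit clause (z3).
So every satisfying assignment has z1 = False.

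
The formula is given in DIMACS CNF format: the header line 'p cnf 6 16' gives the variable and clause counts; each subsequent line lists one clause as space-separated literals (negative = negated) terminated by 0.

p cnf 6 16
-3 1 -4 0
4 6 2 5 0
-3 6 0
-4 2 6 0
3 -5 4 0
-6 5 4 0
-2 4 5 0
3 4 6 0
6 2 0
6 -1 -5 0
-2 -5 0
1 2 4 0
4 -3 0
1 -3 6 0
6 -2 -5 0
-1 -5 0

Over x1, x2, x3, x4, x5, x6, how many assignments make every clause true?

There are 2^6 = 64 truth assignments over (x1, x2, x3, x4, x5, x6).
Split on x5. With x5 = True, the clauses containing x5 are satisfied and ¬x5 drops from the rest; 1 of the 2^5 = 32 assignments to the other variables satisfy what remains.
With x5 = False, by the same count on the reduced clause set, 8 assignments work.
Total: 1 + 8 = 9.

9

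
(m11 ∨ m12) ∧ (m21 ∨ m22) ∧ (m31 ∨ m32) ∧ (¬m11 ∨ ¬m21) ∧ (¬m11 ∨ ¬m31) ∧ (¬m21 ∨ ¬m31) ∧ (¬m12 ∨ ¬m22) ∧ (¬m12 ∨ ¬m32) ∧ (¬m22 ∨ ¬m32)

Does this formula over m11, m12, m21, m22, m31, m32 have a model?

Case m11 = True:
(¬m21) alone gives m21 = False.
(m22) alone gives m22 = True.
(¬m31) alone gives m31 = False.
(m32) alone gives m32 = True.
But (¬m32) is also a unit clause — contradiction.
Backtrack on m11: now try m11 = False.
(m12) alone gives m12 = True.
(¬m22) alone gives m22 = False.
(m21) alone gives m21 = True.
(¬m31) alone gives m31 = False.
(m32) alone gives m32 = True.
But (¬m32) is also a unit clause — contradiction.
Either choice for m11 ends in contradiction.
No assignment satisfies every clause.

No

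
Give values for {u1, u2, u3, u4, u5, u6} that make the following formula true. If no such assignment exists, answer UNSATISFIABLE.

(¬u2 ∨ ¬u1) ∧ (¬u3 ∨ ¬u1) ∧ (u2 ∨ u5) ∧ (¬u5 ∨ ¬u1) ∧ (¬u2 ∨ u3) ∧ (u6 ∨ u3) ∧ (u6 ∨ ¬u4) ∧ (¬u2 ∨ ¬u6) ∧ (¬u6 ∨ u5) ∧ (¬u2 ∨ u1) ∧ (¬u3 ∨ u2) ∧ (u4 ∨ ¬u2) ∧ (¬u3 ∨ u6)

u1 ↦ False; u2 ↦ False; u3 ↦ False; u4 ↦ True; u5 ↦ True; u6 ↦ True

Try u2 = False.
Unit clause (u5) forces u5 = True.
Unit clause (¬u1) forces u1 = False.
Unit clause (¬u3) forces u3 = False.
Unit clause (u6) forces u6 = True.
No clause remains; u4 is free.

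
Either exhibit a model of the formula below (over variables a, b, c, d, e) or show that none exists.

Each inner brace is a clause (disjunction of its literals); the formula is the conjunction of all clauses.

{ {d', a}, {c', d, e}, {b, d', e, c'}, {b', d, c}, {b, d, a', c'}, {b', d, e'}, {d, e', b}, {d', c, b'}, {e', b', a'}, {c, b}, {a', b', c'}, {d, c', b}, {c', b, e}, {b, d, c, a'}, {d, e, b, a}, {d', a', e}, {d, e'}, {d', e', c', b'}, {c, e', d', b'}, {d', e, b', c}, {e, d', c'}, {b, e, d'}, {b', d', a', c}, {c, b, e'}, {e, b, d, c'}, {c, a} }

Try d = 1.
(a) alone gives a = 1.
(e) alone gives e = 1.
(b') alone gives b = 0.
(c) alone gives c = 1.
All clauses are satisfied.

a ↦ 1; b ↦ 0; c ↦ 1; d ↦ 1; e ↦ 1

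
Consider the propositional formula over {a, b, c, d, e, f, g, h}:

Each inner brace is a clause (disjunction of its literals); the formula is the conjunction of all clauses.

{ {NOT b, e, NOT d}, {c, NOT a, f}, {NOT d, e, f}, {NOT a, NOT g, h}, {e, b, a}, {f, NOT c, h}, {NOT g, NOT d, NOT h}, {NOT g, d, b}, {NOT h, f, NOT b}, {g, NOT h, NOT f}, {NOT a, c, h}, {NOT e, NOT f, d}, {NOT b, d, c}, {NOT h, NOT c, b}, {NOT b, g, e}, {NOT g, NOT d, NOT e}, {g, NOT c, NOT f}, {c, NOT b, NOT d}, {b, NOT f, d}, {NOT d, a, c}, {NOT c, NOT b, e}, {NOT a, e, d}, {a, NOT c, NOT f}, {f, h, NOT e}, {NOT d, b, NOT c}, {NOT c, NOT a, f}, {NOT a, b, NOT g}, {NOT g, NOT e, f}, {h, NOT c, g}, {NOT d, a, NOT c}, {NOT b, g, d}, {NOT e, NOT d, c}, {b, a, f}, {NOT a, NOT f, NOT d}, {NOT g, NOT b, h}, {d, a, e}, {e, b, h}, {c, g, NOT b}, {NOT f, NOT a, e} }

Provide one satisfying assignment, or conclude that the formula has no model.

UNSATISFIABLE

Case b = false:
Case e = true:
Case g = false:
Case h = false:
Unit clause (f) forces f = true.
Unit clause (d) forces d = true.
Unit clause (NOT c) forces c = false.
Now (c) is unsatisfied and unit — conflict.
Backtrack on h: now try h = true.
Unit clause (NOT f) forces f = false.
Unit clause (NOT c) forces c = false.
Unit clause (NOT a) forces a = false.
Now (a) is unsatisfied and unit — conflict.
Either choice for h ends in contradiction.
Backtrack on g: now try g = true.
Unit clause (d) forces d = true.
Now (NOT d) is unsatisfied and unit — conflict.
Either choice for g ends in contradiction.
Backtrack on e: now try e = false.
Unit clause (a) forces a = true.
Unit clause (d) forces d = true.
Unit clause (f) forces f = true.
Now (NOT f) is unsatisfied and unit — conflict.
Either choice for e ends in contradiction.
Backtrack on b: now try b = true.
Case e = true:
Case h = false:
Unit clause (f) forces f = true.
Unit clause (d) forces d = true.
Unit clause (NOT g) forces g = false.
Unit clause (NOT c) forces c = false.
Now (c) is unsatisfied and unit — conflict.
Backtrack on h: now try h = true.
Unit clause (f) forces f = true.
Unit clause (g) forces g = true.
Unit clause (NOT d) forces d = false.
Now (d) is unsatisfied and unit — conflict.
Either choice for h ends in contradiction.
Backtrack on e: now try e = false.
Unit clause (NOT d) forces d = false.
Unit clause (c) forces c = true.
Now (NOT c) is unsatisfied and unit — conflict.
Either choice for e ends in contradiction.
Either choice for b ends in contradiction.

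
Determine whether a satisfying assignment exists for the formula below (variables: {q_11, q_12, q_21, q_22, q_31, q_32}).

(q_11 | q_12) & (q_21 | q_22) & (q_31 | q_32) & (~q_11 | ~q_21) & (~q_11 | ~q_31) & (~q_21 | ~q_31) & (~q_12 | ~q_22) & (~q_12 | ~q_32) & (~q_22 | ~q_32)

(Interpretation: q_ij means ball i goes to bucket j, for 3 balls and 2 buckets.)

Case q_11 = 1:
(~q_21) alone gives q_21 = 0.
(q_22) alone gives q_22 = 1.
(~q_31) alone gives q_31 = 0.
(q_32) alone gives q_32 = 1.
Now (~q_32) is unsatisfied and unit — conflict.
Backtrack on q_11: now try q_11 = 0.
(q_12) alone gives q_12 = 1.
(~q_22) alone gives q_22 = 0.
(q_21) alone gives q_21 = 1.
(~q_31) alone gives q_31 = 0.
(q_32) alone gives q_32 = 1.
Now (~q_32) is unsatisfied and unit — conflict.
Either choice for q_11 ends in contradiction.
No assignment satisfies every clause.

Unsatisfiable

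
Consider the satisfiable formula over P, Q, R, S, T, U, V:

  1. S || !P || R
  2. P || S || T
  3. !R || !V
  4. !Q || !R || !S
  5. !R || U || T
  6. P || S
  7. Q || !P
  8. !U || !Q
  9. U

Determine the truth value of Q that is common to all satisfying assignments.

False

Suppose Q = true.
(!U) alone gives U = false.
That conflicts with the unit clause (U).
So every satisfying assignment has Q = False.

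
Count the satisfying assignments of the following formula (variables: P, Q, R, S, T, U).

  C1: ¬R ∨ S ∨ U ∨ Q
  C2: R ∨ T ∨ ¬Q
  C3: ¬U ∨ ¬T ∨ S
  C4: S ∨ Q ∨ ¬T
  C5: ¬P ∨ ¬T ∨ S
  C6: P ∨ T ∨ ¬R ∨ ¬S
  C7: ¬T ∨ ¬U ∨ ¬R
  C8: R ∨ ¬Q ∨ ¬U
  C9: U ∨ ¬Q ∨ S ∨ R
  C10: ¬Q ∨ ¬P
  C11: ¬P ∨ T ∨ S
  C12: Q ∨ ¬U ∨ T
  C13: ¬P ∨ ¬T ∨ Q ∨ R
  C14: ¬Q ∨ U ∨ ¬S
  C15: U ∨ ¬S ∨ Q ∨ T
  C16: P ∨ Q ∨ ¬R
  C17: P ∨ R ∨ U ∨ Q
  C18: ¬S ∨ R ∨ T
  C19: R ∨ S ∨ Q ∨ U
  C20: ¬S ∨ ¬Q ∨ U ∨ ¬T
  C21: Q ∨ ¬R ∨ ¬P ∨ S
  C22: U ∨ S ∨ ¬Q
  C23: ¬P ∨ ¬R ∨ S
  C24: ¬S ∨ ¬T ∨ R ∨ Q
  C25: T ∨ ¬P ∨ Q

2

There are 2^6 = 64 truth assignments over (P, Q, R, S, T, U).
Split on S. With S = True, the clauses containing S are satisfied and ¬S drops from the rest; 1 of the 2^5 = 32 assignments to the other variables satisfy what remains.
With S = False, by the same count on the reduced clause set, 1 assignment works.
(One model: P=F, Q=T, R=T, S=F, T=F, U=T.)
Total: 1 + 1 = 2.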